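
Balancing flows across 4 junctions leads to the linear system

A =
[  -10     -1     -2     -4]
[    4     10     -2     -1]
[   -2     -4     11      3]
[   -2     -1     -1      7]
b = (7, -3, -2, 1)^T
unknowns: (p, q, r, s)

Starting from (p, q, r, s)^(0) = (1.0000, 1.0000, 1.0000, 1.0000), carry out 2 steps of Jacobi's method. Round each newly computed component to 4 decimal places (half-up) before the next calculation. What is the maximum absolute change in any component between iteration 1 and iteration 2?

1.0156

Iteration 1:
  p = (7 - (-1)·1.0000 - (-2)·1.0000 - (-4)·1.0000) / (-10) = -1.4000
  q = (-3 - (4)·1.0000 - (-2)·1.0000 - (-1)·1.0000) / (10) = -0.4000
  r = (-2 - (-2)·1.0000 - (-4)·1.0000 - (3)·1.0000) / (11) = 0.0909
  s = (1 - (-2)·1.0000 - (-1)·1.0000 - (-1)·1.0000) / (7) = 0.7143
Iteration 2:
  p = (7 - (-1)·-0.4000 - (-2)·0.0909 - (-4)·0.7143) / (-10) = -0.9639
  q = (-3 - (4)·-1.4000 - (-2)·0.0909 - (-1)·0.7143) / (10) = 0.3496
  r = (-2 - (-2)·-1.4000 - (-4)·-0.4000 - (3)·0.7143) / (11) = -0.7766
  s = (1 - (-2)·-1.4000 - (-1)·-0.4000 - (-1)·0.0909) / (7) = -0.3013
Change: (0.4361, 0.7496, -0.8675, -1.0156) → max |·| = 1.0156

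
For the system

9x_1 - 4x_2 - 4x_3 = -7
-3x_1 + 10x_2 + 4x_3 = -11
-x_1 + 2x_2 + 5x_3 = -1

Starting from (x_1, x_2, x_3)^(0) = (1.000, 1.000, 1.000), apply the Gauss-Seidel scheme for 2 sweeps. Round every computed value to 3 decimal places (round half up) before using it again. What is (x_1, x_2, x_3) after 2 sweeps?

Iteration 1:
  x_1 = (-7 - (-4)·1.000 - (-4)·1.000) / (9) = 0.111
  x_2 = (-11 - (-3)·0.111 - (4)·1.000) / (10) = -1.467
  x_3 = (-1 - (-1)·0.111 - (2)·-1.467) / (5) = 0.409
Iteration 2:
  x_1 = (-7 - (-4)·-1.467 - (-4)·0.409) / (9) = -1.248
  x_2 = (-11 - (-3)·-1.248 - (4)·0.409) / (10) = -1.638
  x_3 = (-1 - (-1)·-1.248 - (2)·-1.638) / (5) = 0.206

(-1.248, -1.638, 0.206)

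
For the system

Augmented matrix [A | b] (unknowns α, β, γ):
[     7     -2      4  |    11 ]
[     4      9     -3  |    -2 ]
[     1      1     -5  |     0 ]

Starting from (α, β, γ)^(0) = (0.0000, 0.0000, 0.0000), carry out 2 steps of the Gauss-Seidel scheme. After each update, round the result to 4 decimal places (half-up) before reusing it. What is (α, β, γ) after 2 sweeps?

Iteration 1:
  α = (11 - (-2)·0.0000 - (4)·0.0000) / (7) = 1.5714
  β = (-2 - (4)·1.5714 - (-3)·0.0000) / (9) = -0.9206
  γ = (0 - (1)·1.5714 - (1)·-0.9206) / (-5) = 0.1302
Iteration 2:
  α = (11 - (-2)·-0.9206 - (4)·0.1302) / (7) = 1.2340
  β = (-2 - (4)·1.2340 - (-3)·0.1302) / (9) = -0.7273
  γ = (0 - (1)·1.2340 - (1)·-0.7273) / (-5) = 0.1013

(1.2340, -0.7273, 0.1013)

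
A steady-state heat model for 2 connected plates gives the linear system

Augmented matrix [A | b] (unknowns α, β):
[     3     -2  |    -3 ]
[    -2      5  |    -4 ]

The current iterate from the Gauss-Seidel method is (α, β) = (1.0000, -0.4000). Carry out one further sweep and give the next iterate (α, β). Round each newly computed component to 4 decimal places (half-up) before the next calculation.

(-1.2667, -1.3067)

One sweep:
  α = (-3 - (-2)·-0.4000) / (3) = -1.2667
  β = (-4 - (-2)·-1.2667) / (5) = -1.3067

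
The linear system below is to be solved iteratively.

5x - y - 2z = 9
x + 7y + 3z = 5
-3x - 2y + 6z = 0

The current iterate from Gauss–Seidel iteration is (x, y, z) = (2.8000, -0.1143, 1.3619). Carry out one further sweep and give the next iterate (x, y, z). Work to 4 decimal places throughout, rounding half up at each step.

(2.3219, -0.2011, 1.0939)

One sweep:
  x = (9 - (-1)·-0.1143 - (-2)·1.3619) / (5) = 2.3219
  y = (5 - (1)·2.3219 - (3)·1.3619) / (7) = -0.2011
  z = (0 - (-3)·2.3219 - (-2)·-0.2011) / (6) = 1.0939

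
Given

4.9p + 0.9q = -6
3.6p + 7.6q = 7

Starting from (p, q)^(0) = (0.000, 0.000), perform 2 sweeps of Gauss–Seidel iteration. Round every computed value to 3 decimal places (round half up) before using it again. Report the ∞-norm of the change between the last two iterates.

0.276

Iteration 1:
  p = (-6 - (0.9)·0.000) / (4.9) = -1.224
  q = (7 - (3.6)·-1.224) / (7.6) = 1.501
Iteration 2:
  p = (-6 - (0.9)·1.501) / (4.9) = -1.500
  q = (7 - (3.6)·-1.500) / (7.6) = 1.632
Change: (-0.276, 0.131) → max |·| = 0.276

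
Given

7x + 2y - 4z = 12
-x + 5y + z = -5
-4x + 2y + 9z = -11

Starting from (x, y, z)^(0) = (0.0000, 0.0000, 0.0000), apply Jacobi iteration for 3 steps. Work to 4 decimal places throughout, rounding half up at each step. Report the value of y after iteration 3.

Iteration 1:
  x = (12 - (2)·0.0000 - (-4)·0.0000) / (7) = 1.7143
  y = (-5 - (-1)·0.0000 - (1)·0.0000) / (5) = -1.0000
  z = (-11 - (-4)·0.0000 - (2)·0.0000) / (9) = -1.2222
Iteration 2:
  x = (12 - (2)·-1.0000 - (-4)·-1.2222) / (7) = 1.3016
  y = (-5 - (-1)·1.7143 - (1)·-1.2222) / (5) = -0.4127
  z = (-11 - (-4)·1.7143 - (2)·-1.0000) / (9) = -0.2381
Iteration 3:
  x = (12 - (2)·-0.4127 - (-4)·-0.2381) / (7) = 1.6961
  y = (-5 - (-1)·1.3016 - (1)·-0.2381) / (5) = -0.6921
  z = (-11 - (-4)·1.3016 - (2)·-0.4127) / (9) = -0.5520

-0.6921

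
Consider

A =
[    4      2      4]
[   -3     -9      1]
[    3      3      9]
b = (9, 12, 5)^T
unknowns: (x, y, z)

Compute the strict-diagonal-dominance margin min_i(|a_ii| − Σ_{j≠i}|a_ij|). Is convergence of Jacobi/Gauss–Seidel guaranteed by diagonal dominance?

row 1: |4| − (2+4) = -2
row 2: |-9| − (3+1) = 5
row 3: |9| − (3+3) = 3
minimum over rows = -2 → not strictly diagonally dominant

-2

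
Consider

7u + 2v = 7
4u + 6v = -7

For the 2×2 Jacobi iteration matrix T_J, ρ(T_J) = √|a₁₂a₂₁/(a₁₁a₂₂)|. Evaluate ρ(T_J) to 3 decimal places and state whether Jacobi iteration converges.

0.436

a₁₂a₂₁/(a₁₁a₂₂) = (2)·(4) / ((7)·(6)) = 0.190476
ρ = √|0.190476| = √0.190476 = 0.436
ρ < 1, so Jacobi converges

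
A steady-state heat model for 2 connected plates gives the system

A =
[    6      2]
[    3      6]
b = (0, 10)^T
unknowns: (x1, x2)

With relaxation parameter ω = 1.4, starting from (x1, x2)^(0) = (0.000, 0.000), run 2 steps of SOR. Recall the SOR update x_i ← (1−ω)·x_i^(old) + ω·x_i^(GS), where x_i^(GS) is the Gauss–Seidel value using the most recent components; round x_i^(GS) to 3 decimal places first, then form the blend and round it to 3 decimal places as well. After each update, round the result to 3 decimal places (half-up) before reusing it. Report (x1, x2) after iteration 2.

Iteration 1:
  x1: GS value = (0 - (2)·0.000) / (6) = 0.000;  x1 ← (1−ω)·0.000 + ω·0.000 = 0.000
  x2: GS value = (10 - (3)·0.000) / (6) = 1.667;  x2 ← (1−ω)·0.000 + ω·1.667 = 2.334
Iteration 2:
  x1: GS value = (0 - (2)·2.334) / (6) = -0.778;  x1 ← (1−ω)·0.000 + ω·-0.778 = -1.089
  x2: GS value = (10 - (3)·-1.089) / (6) = 2.211;  x2 ← (1−ω)·2.334 + ω·2.211 = 2.162

(-1.089, 2.162)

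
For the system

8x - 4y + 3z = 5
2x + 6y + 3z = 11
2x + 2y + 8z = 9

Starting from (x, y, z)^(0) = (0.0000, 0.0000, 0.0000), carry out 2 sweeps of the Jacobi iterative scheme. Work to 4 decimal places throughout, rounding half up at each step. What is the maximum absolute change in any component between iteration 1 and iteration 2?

0.7708

Iteration 1:
  x = (5 - (-4)·0.0000 - (3)·0.0000) / (8) = 0.6250
  y = (11 - (2)·0.0000 - (3)·0.0000) / (6) = 1.8333
  z = (9 - (2)·0.0000 - (2)·0.0000) / (8) = 1.1250
Iteration 2:
  x = (5 - (-4)·1.8333 - (3)·1.1250) / (8) = 1.1198
  y = (11 - (2)·0.6250 - (3)·1.1250) / (6) = 1.0625
  z = (9 - (2)·0.6250 - (2)·1.8333) / (8) = 0.5104
Change: (0.4948, -0.7708, -0.6146) → max |·| = 0.7708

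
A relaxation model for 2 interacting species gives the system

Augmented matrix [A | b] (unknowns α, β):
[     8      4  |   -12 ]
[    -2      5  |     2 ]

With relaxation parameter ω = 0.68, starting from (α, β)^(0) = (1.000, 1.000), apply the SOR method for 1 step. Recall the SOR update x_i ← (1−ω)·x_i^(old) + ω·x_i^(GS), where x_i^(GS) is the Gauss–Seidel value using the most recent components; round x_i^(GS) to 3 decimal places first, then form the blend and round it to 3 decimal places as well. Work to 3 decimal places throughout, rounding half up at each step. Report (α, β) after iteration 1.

(-1.040, 0.309)

Iteration 1:
  α: GS value = (-12 - (4)·1.000) / (8) = -2.000;  α ← (1−ω)·1.000 + ω·-2.000 = -1.040
  β: GS value = (2 - (-2)·-1.040) / (5) = -0.016;  β ← (1−ω)·1.000 + ω·-0.016 = 0.309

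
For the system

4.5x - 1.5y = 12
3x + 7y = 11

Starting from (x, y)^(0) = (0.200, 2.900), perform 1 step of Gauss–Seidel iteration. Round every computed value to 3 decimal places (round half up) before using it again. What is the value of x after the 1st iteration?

Iteration 1:
  x = (12 - (-1.5)·2.900) / (4.5) = 3.633
  y = (11 - (3)·3.633) / (7) = 0.014

3.633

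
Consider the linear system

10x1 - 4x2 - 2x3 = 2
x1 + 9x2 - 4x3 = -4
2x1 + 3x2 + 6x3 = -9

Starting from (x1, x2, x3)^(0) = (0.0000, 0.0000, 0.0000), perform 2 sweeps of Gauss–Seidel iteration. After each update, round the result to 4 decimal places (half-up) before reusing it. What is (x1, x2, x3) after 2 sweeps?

Iteration 1:
  x1 = (2 - (-4)·0.0000 - (-2)·0.0000) / (10) = 0.2000
  x2 = (-4 - (1)·0.2000 - (-4)·0.0000) / (9) = -0.4667
  x3 = (-9 - (2)·0.2000 - (3)·-0.4667) / (6) = -1.3333
Iteration 2:
  x1 = (2 - (-4)·-0.4667 - (-2)·-1.3333) / (10) = -0.2533
  x2 = (-4 - (1)·-0.2533 - (-4)·-1.3333) / (9) = -1.0089
  x3 = (-9 - (2)·-0.2533 - (3)·-1.0089) / (6) = -0.9111

(-0.2533, -1.0089, -0.9111)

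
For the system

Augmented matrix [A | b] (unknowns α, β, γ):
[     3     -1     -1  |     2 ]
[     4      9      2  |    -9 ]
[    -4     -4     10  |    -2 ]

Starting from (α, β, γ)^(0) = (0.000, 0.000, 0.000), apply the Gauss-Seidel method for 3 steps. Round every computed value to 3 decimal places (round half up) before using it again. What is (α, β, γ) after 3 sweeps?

Iteration 1:
  α = (2 - (-1)·0.000 - (-1)·0.000) / (3) = 0.667
  β = (-9 - (4)·0.667 - (2)·0.000) / (9) = -1.296
  γ = (-2 - (-4)·0.667 - (-4)·-1.296) / (10) = -0.452
Iteration 2:
  α = (2 - (-1)·-1.296 - (-1)·-0.452) / (3) = 0.084
  β = (-9 - (4)·0.084 - (2)·-0.452) / (9) = -0.937
  γ = (-2 - (-4)·0.084 - (-4)·-0.937) / (10) = -0.541
Iteration 3:
  α = (2 - (-1)·-0.937 - (-1)·-0.541) / (3) = 0.174
  β = (-9 - (4)·0.174 - (2)·-0.541) / (9) = -0.957
  γ = (-2 - (-4)·0.174 - (-4)·-0.957) / (10) = -0.513

(0.174, -0.957, -0.513)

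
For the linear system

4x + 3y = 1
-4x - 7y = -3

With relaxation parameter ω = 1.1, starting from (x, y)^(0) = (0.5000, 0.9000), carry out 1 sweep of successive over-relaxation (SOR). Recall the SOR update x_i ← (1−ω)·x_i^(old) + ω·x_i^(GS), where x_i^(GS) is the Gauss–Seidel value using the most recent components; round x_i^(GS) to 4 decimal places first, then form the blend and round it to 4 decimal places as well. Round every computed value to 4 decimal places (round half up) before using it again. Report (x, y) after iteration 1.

(-0.5175, 0.7067)

Iteration 1:
  x: GS value = (1 - (3)·0.9000) / (4) = -0.4250;  x ← (1−ω)·0.5000 + ω·-0.4250 = -0.5175
  y: GS value = (-3 - (-4)·-0.5175) / (-7) = 0.7243;  y ← (1−ω)·0.9000 + ω·0.7243 = 0.7067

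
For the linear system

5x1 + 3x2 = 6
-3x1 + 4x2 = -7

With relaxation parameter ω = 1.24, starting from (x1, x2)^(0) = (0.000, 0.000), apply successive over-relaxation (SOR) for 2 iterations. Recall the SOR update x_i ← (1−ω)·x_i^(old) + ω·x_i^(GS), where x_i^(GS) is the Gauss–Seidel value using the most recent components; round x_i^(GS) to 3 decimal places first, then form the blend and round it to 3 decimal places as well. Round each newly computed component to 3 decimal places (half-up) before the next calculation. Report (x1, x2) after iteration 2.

(1.716, -0.385)

Iteration 1:
  x1: GS value = (6 - (3)·0.000) / (5) = 1.200;  x1 ← (1−ω)·0.000 + ω·1.200 = 1.488
  x2: GS value = (-7 - (-3)·1.488) / (4) = -0.634;  x2 ← (1−ω)·0.000 + ω·-0.634 = -0.786
Iteration 2:
  x1: GS value = (6 - (3)·-0.786) / (5) = 1.672;  x1 ← (1−ω)·1.488 + ω·1.672 = 1.716
  x2: GS value = (-7 - (-3)·1.716) / (4) = -0.463;  x2 ← (1−ω)·-0.786 + ω·-0.463 = -0.385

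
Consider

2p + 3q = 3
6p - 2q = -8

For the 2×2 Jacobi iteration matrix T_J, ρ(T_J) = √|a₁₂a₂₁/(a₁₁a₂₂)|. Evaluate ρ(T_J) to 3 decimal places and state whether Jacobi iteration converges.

a₁₂a₂₁/(a₁₁a₂₂) = (3)·(6) / ((2)·(-2)) = -4.500000
ρ = √|-4.500000| = √4.500000 = 2.121
ρ > 1, so Jacobi diverges

2.121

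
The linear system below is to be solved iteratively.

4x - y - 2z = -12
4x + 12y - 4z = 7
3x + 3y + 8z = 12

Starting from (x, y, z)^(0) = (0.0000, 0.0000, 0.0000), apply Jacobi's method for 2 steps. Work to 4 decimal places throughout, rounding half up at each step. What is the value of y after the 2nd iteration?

Iteration 1:
  x = (-12 - (-1)·0.0000 - (-2)·0.0000) / (4) = -3.0000
  y = (7 - (4)·0.0000 - (-4)·0.0000) / (12) = 0.5833
  z = (12 - (3)·0.0000 - (3)·0.0000) / (8) = 1.5000
Iteration 2:
  x = (-12 - (-1)·0.5833 - (-2)·1.5000) / (4) = -2.1042
  y = (7 - (4)·-3.0000 - (-4)·1.5000) / (12) = 2.0833
  z = (12 - (3)·-3.0000 - (3)·0.5833) / (8) = 2.4063

2.0833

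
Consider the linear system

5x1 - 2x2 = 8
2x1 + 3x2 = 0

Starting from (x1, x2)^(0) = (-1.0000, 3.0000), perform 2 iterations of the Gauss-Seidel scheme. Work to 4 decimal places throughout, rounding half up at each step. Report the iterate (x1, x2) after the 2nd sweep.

Iteration 1:
  x1 = (8 - (-2)·3.0000) / (5) = 2.8000
  x2 = (0 - (2)·2.8000) / (3) = -1.8667
Iteration 2:
  x1 = (8 - (-2)·-1.8667) / (5) = 0.8533
  x2 = (0 - (2)·0.8533) / (3) = -0.5689

(0.8533, -0.5689)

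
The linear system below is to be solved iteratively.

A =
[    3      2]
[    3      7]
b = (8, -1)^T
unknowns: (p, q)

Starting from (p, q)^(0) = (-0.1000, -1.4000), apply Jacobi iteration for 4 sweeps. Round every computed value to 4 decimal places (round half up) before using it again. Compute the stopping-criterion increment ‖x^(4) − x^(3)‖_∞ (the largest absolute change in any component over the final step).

Iteration 1:
  p = (8 - (2)·-1.4000) / (3) = 3.6000
  q = (-1 - (3)·-0.1000) / (7) = -0.1000
Iteration 2:
  p = (8 - (2)·-0.1000) / (3) = 2.7333
  q = (-1 - (3)·3.6000) / (7) = -1.6857
Iteration 3:
  p = (8 - (2)·-1.6857) / (3) = 3.7905
  q = (-1 - (3)·2.7333) / (7) = -1.3143
Iteration 4:
  p = (8 - (2)·-1.3143) / (3) = 3.5429
  q = (-1 - (3)·3.7905) / (7) = -1.7674
Change: (-0.2476, -0.4531) → max |·| = 0.4531

0.4531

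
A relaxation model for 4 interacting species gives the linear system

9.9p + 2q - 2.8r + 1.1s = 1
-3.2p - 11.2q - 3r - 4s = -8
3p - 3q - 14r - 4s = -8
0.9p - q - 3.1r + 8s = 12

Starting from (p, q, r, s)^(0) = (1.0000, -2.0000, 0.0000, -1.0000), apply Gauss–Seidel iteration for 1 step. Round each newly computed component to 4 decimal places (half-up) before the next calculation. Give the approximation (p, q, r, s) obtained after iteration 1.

Iteration 1:
  p = (1 - (2)·-2.0000 - (-2.8)·0.0000 - (1.1)·-1.0000) / (9.9) = 0.6162
  q = (-8 - (-3.2)·0.6162 - (-3)·0.0000 - (-4)·-1.0000) / (-11.2) = 0.8954
  r = (-8 - (3)·0.6162 - (-3)·0.8954 - (-4)·-1.0000) / (-14) = 0.7973
  s = (12 - (0.9)·0.6162 - (-1)·0.8954 - (-3.1)·0.7973) / (8) = 1.8516

(0.6162, 0.8954, 0.7973, 1.8516)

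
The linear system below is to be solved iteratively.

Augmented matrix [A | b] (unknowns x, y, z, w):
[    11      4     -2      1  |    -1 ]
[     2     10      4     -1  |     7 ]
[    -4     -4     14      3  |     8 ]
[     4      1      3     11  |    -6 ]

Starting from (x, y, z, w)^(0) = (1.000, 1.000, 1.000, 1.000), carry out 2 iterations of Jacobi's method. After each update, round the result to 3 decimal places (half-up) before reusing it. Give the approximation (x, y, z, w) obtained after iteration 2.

Iteration 1:
  x = (-1 - (4)·1.000 - (-2)·1.000 - (1)·1.000) / (11) = -0.364
  y = (7 - (2)·1.000 - (4)·1.000 - (-1)·1.000) / (10) = 0.200
  z = (8 - (-4)·1.000 - (-4)·1.000 - (3)·1.000) / (14) = 0.929
  w = (-6 - (4)·1.000 - (1)·1.000 - (3)·1.000) / (11) = -1.273
Iteration 2:
  x = (-1 - (4)·0.200 - (-2)·0.929 - (1)·-1.273) / (11) = 0.121
  y = (7 - (2)·-0.364 - (4)·0.929 - (-1)·-1.273) / (10) = 0.274
  z = (8 - (-4)·-0.364 - (-4)·0.200 - (3)·-1.273) / (14) = 0.797
  w = (-6 - (4)·-0.364 - (1)·0.200 - (3)·0.929) / (11) = -0.685

(0.121, 0.274, 0.797, -0.685)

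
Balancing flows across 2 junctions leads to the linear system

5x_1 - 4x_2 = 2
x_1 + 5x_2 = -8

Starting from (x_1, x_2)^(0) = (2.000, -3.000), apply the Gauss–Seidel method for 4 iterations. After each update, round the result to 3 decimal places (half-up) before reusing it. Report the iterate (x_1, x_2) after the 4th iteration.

(-0.754, -1.449)

Iteration 1:
  x_1 = (2 - (-4)·-3.000) / (5) = -2.000
  x_2 = (-8 - (1)·-2.000) / (5) = -1.200
Iteration 2:
  x_1 = (2 - (-4)·-1.200) / (5) = -0.560
  x_2 = (-8 - (1)·-0.560) / (5) = -1.488
Iteration 3:
  x_1 = (2 - (-4)·-1.488) / (5) = -0.790
  x_2 = (-8 - (1)·-0.790) / (5) = -1.442
Iteration 4:
  x_1 = (2 - (-4)·-1.442) / (5) = -0.754
  x_2 = (-8 - (1)·-0.754) / (5) = -1.449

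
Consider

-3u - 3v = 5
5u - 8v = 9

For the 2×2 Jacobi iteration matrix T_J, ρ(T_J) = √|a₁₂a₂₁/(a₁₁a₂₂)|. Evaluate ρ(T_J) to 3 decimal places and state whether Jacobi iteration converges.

0.791

a₁₂a₂₁/(a₁₁a₂₂) = (-3)·(5) / ((-3)·(-8)) = -0.625000
ρ = √|-0.625000| = √0.625000 = 0.791
ρ < 1, so Jacobi converges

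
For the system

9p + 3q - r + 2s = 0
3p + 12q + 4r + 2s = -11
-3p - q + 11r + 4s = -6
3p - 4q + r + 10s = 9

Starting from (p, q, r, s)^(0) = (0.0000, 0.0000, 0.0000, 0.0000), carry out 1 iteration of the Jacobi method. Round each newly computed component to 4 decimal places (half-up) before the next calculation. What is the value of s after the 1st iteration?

Iteration 1:
  p = (0 - (3)·0.0000 - (-1)·0.0000 - (2)·0.0000) / (9) = 0.0000
  q = (-11 - (3)·0.0000 - (4)·0.0000 - (2)·0.0000) / (12) = -0.9167
  r = (-6 - (-3)·0.0000 - (-1)·0.0000 - (4)·0.0000) / (11) = -0.5455
  s = (9 - (3)·0.0000 - (-4)·0.0000 - (1)·0.0000) / (10) = 0.9000

0.9000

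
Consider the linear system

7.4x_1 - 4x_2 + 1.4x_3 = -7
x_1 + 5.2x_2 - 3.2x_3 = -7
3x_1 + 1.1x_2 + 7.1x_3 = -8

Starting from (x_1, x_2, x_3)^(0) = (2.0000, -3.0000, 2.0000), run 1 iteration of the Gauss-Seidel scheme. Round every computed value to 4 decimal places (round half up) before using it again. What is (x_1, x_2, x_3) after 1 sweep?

(-2.9459, 0.4511, 0.0481)

Iteration 1:
  x_1 = (-7 - (-4)·-3.0000 - (1.4)·2.0000) / (7.4) = -2.9459
  x_2 = (-7 - (1)·-2.9459 - (-3.2)·2.0000) / (5.2) = 0.4511
  x_3 = (-8 - (3)·-2.9459 - (1.1)·0.4511) / (7.1) = 0.0481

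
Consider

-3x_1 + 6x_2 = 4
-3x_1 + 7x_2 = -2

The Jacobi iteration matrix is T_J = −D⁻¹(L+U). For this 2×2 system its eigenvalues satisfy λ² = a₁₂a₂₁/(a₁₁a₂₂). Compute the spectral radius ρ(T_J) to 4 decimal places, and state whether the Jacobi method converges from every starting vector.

a₁₂a₂₁/(a₁₁a₂₂) = (6)·(-3) / ((-3)·(7)) = 0.857143
ρ = √|0.857143| = √0.857143 = 0.9258
ρ < 1, so Jacobi converges

0.9258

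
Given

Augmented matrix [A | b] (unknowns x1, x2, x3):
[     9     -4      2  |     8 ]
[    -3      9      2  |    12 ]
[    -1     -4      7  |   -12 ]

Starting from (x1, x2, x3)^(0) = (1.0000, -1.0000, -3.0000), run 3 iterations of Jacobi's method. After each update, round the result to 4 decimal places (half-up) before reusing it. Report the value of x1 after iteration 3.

1.9071

Iteration 1:
  x1 = (8 - (-4)·-1.0000 - (2)·-3.0000) / (9) = 1.1111
  x2 = (12 - (-3)·1.0000 - (2)·-3.0000) / (9) = 2.3333
  x3 = (-12 - (-1)·1.0000 - (-4)·-1.0000) / (7) = -2.1429
Iteration 2:
  x1 = (8 - (-4)·2.3333 - (2)·-2.1429) / (9) = 2.4021
  x2 = (12 - (-3)·1.1111 - (2)·-2.1429) / (9) = 2.1799
  x3 = (-12 - (-1)·1.1111 - (-4)·2.3333) / (7) = -0.2222
Iteration 3:
  x1 = (8 - (-4)·2.1799 - (2)·-0.2222) / (9) = 1.9071
  x2 = (12 - (-3)·2.4021 - (2)·-0.2222) / (9) = 2.1834
  x3 = (-12 - (-1)·2.4021 - (-4)·2.1799) / (7) = -0.1255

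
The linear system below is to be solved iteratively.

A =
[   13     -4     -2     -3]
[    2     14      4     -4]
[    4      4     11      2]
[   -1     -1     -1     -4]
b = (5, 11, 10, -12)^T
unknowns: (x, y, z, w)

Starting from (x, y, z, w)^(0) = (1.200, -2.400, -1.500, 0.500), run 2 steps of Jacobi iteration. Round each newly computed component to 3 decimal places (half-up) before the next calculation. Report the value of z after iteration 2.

Iteration 1:
  x = (5 - (-4)·-2.400 - (-2)·-1.500 - (-3)·0.500) / (13) = -0.469
  y = (11 - (2)·1.200 - (4)·-1.500 - (-4)·0.500) / (14) = 1.186
  z = (10 - (4)·1.200 - (4)·-2.400 - (2)·0.500) / (11) = 1.255
  w = (-12 - (-1)·1.200 - (-1)·-2.400 - (-1)·-1.500) / (-4) = 3.675
Iteration 2:
  x = (5 - (-4)·1.186 - (-2)·1.255 - (-3)·3.675) / (13) = 1.791
  y = (11 - (2)·-0.469 - (4)·1.255 - (-4)·3.675) / (14) = 1.544
  z = (10 - (4)·-0.469 - (4)·1.186 - (2)·3.675) / (11) = -0.020
  w = (-12 - (-1)·-0.469 - (-1)·1.186 - (-1)·1.255) / (-4) = 2.507

-0.020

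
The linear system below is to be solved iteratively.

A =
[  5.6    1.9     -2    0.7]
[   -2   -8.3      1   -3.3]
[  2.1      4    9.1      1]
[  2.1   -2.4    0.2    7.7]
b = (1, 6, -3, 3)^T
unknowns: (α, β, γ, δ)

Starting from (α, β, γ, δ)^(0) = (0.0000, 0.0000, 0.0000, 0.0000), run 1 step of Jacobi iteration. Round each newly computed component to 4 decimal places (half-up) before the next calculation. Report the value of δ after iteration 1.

Iteration 1:
  α = (1 - (1.9)·0.0000 - (-2)·0.0000 - (0.7)·0.0000) / (5.6) = 0.1786
  β = (6 - (-2)·0.0000 - (1)·0.0000 - (-3.3)·0.0000) / (-8.3) = -0.7229
  γ = (-3 - (2.1)·0.0000 - (4)·0.0000 - (1)·0.0000) / (9.1) = -0.3297
  δ = (3 - (2.1)·0.0000 - (-2.4)·0.0000 - (0.2)·0.0000) / (7.7) = 0.3896

0.3896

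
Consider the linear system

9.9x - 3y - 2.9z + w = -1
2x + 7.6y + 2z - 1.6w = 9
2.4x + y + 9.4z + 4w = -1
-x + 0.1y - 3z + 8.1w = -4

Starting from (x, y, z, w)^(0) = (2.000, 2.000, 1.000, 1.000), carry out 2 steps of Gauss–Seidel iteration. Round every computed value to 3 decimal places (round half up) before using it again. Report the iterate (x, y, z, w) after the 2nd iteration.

Iteration 1:
  x = (-1 - (-3)·2.000 - (-2.9)·1.000 - (1)·1.000) / (9.9) = 0.697
  y = (9 - (2)·0.697 - (2)·1.000 - (-1.6)·1.000) / (7.6) = 0.948
  z = (-1 - (2.4)·0.697 - (1)·0.948 - (4)·1.000) / (9.4) = -0.811
  w = (-4 - (-1)·0.697 - (0.1)·0.948 - (-3)·-0.811) / (8.1) = -0.720
Iteration 2:
  x = (-1 - (-3)·0.948 - (-2.9)·-0.811 - (1)·-0.720) / (9.9) = 0.021
  y = (9 - (2)·0.021 - (2)·-0.811 - (-1.6)·-0.720) / (7.6) = 1.241
  z = (-1 - (2.4)·0.021 - (1)·1.241 - (4)·-0.720) / (9.4) = 0.063
  w = (-4 - (-1)·0.021 - (0.1)·1.241 - (-3)·0.063) / (8.1) = -0.483

(0.021, 1.241, 0.063, -0.483)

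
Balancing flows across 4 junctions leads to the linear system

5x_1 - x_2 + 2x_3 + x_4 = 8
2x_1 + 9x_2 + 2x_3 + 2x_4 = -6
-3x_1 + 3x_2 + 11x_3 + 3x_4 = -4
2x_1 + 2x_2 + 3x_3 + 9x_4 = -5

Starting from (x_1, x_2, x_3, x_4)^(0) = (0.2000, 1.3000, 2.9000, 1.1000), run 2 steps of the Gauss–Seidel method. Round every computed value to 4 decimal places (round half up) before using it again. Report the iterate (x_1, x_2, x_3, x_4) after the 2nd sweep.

Iteration 1:
  x_1 = (8 - (-1)·1.3000 - (2)·2.9000 - (1)·1.1000) / (5) = 0.4800
  x_2 = (-6 - (2)·0.4800 - (2)·2.9000 - (2)·1.1000) / (9) = -1.6622
  x_3 = (-4 - (-3)·0.4800 - (3)·-1.6622 - (3)·1.1000) / (11) = -0.0794
  x_4 = (-5 - (2)·0.4800 - (2)·-1.6622 - (3)·-0.0794) / (9) = -0.2664
Iteration 2:
  x_1 = (8 - (-1)·-1.6622 - (2)·-0.0794 - (1)·-0.2664) / (5) = 1.3526
  x_2 = (-6 - (2)·1.3526 - (2)·-0.0794 - (2)·-0.2664) / (9) = -0.8904
  x_3 = (-4 - (-3)·1.3526 - (3)·-0.8904 - (3)·-0.2664) / (11) = 0.3207
  x_4 = (-5 - (2)·1.3526 - (2)·-0.8904 - (3)·0.3207) / (9) = -0.7652

(1.3526, -0.8904, 0.3207, -0.7652)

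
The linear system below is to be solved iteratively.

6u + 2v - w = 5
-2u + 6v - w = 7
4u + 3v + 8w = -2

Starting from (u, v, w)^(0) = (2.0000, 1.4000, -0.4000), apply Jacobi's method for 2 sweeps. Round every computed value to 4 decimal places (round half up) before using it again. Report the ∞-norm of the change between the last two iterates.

0.7959

Iteration 1:
  u = (5 - (2)·1.4000 - (-1)·-0.4000) / (6) = 0.3000
  v = (7 - (-2)·2.0000 - (-1)·-0.4000) / (6) = 1.7667
  w = (-2 - (4)·2.0000 - (3)·1.4000) / (8) = -1.7750
Iteration 2:
  u = (5 - (2)·1.7667 - (-1)·-1.7750) / (6) = -0.0514
  v = (7 - (-2)·0.3000 - (-1)·-1.7750) / (6) = 0.9708
  w = (-2 - (4)·0.3000 - (3)·1.7667) / (8) = -1.0625
Change: (-0.3514, -0.7959, 0.7125) → max |·| = 0.7959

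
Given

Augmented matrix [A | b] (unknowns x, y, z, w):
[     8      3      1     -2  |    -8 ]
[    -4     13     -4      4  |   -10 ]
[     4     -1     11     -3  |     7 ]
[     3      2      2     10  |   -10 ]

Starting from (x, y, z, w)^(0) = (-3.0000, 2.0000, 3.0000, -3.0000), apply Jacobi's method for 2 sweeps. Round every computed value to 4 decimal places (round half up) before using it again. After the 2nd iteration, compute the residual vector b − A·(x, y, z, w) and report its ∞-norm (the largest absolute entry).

Iteration 1:
  x = (-8 - (3)·2.0000 - (1)·3.0000 - (-2)·-3.0000) / (8) = -2.8750
  y = (-10 - (-4)·-3.0000 - (-4)·3.0000 - (4)·-3.0000) / (13) = 0.1538
  z = (7 - (4)·-3.0000 - (-1)·2.0000 - (-3)·-3.0000) / (11) = 1.0909
  w = (-10 - (3)·-3.0000 - (2)·2.0000 - (2)·3.0000) / (10) = -1.1000
Iteration 2:
  x = (-8 - (3)·0.1538 - (1)·1.0909 - (-2)·-1.1000) / (8) = -1.4690
  y = (-10 - (-4)·-2.8750 - (-4)·1.0909 - (4)·-1.1000) / (13) = -0.9797
  z = (7 - (4)·-2.8750 - (-1)·0.1538 - (-3)·-1.1000) / (11) = 1.3958
  w = (-10 - (3)·-2.8750 - (2)·0.1538 - (2)·1.0909) / (10) = -0.3864
Residual b − A·x = (4.5225, 3.9889, -4.6167, -2.5612); ∞-norm = 4.6167

4.6167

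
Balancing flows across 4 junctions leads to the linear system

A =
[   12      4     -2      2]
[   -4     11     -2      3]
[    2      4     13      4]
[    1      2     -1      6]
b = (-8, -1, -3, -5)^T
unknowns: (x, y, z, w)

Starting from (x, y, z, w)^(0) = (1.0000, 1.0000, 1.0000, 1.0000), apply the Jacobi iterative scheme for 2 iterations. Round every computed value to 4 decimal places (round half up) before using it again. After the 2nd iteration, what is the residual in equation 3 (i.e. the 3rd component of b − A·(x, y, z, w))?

Iteration 1:
  x = (-8 - (4)·1.0000 - (-2)·1.0000 - (2)·1.0000) / (12) = -1.0000
  y = (-1 - (-4)·1.0000 - (-2)·1.0000 - (3)·1.0000) / (11) = 0.1818
  z = (-3 - (2)·1.0000 - (4)·1.0000 - (4)·1.0000) / (13) = -1.0000
  w = (-5 - (1)·1.0000 - (2)·1.0000 - (-1)·1.0000) / (6) = -1.1667
Iteration 2:
  x = (-8 - (4)·0.1818 - (-2)·-1.0000 - (2)·-1.1667) / (12) = -0.6995
  y = (-1 - (-4)·-1.0000 - (-2)·-1.0000 - (3)·-1.1667) / (11) = -0.3182
  z = (-3 - (2)·-1.0000 - (4)·0.1818 - (4)·-1.1667) / (13) = 0.2261
  w = (-5 - (1)·-1.0000 - (2)·0.1818 - (-1)·-1.0000) / (6) = -0.8939
Residual b − A·x = (3.9068, 2.8361, 0.3081, 1.9254)

0.3081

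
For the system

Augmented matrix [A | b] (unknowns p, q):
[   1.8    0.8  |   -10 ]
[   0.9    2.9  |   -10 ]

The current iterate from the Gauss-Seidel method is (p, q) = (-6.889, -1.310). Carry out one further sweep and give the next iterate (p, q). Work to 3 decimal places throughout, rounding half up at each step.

(-4.973, -1.905)

One sweep:
  p = (-10 - (0.8)·-1.310) / (1.8) = -4.973
  q = (-10 - (0.9)·-4.973) / (2.9) = -1.905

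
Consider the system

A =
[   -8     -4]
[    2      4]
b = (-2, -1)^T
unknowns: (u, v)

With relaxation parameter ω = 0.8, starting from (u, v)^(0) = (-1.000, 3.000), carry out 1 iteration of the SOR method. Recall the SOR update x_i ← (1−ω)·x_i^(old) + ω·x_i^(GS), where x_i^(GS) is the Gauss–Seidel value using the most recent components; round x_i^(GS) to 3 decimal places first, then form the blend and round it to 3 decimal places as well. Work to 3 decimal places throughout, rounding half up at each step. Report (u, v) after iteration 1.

(-1.200, 0.880)

Iteration 1:
  u: GS value = (-2 - (-4)·3.000) / (-8) = -1.250;  u ← (1−ω)·-1.000 + ω·-1.250 = -1.200
  v: GS value = (-1 - (2)·-1.200) / (4) = 0.350;  v ← (1−ω)·3.000 + ω·0.350 = 0.880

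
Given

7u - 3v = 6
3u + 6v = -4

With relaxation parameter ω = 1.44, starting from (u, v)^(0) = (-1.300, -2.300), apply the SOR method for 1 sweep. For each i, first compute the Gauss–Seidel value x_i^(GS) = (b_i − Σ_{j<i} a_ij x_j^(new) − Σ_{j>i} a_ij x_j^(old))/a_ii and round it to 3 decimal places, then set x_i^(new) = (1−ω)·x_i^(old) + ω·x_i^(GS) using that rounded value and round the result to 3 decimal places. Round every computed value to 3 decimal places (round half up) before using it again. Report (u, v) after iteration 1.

Iteration 1:
  u: GS value = (6 - (-3)·-2.300) / (7) = -0.129;  u ← (1−ω)·-1.300 + ω·-0.129 = 0.386
  v: GS value = (-4 - (3)·0.386) / (6) = -0.860;  v ← (1−ω)·-2.300 + ω·-0.860 = -0.226

(0.386, -0.226)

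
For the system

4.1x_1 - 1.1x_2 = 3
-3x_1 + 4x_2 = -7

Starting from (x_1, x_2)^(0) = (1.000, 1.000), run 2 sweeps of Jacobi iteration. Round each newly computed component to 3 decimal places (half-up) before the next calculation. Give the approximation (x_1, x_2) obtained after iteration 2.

Iteration 1:
  x_1 = (3 - (-1.1)·1.000) / (4.1) = 1.000
  x_2 = (-7 - (-3)·1.000) / (4) = -1.000
Iteration 2:
  x_1 = (3 - (-1.1)·-1.000) / (4.1) = 0.463
  x_2 = (-7 - (-3)·1.000) / (4) = -1.000

(0.463, -1.000)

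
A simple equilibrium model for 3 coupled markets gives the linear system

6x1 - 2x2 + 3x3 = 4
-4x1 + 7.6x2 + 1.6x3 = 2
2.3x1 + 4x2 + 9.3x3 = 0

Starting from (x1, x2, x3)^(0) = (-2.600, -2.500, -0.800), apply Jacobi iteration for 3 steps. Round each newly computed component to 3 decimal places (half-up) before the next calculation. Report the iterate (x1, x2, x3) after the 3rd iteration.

(0.502, -0.075, 0.115)

Iteration 1:
  x1 = (4 - (-2)·-2.500 - (3)·-0.800) / (6) = 0.233
  x2 = (2 - (-4)·-2.600 - (1.6)·-0.800) / (7.6) = -0.937
  x3 = (0 - (2.3)·-2.600 - (4)·-2.500) / (9.3) = 1.718
Iteration 2:
  x1 = (4 - (-2)·-0.937 - (3)·1.718) / (6) = -0.505
  x2 = (2 - (-4)·0.233 - (1.6)·1.718) / (7.6) = 0.024
  x3 = (0 - (2.3)·0.233 - (4)·-0.937) / (9.3) = 0.345
Iteration 3:
  x1 = (4 - (-2)·0.024 - (3)·0.345) / (6) = 0.502
  x2 = (2 - (-4)·-0.505 - (1.6)·0.345) / (7.6) = -0.075
  x3 = (0 - (2.3)·-0.505 - (4)·0.024) / (9.3) = 0.115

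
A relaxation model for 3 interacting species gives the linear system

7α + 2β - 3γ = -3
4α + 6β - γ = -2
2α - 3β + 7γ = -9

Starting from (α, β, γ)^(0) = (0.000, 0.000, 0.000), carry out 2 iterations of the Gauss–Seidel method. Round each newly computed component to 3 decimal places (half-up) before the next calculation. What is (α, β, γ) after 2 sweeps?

Iteration 1:
  α = (-3 - (2)·0.000 - (-3)·0.000) / (7) = -0.429
  β = (-2 - (4)·-0.429 - (-1)·0.000) / (6) = -0.047
  γ = (-9 - (2)·-0.429 - (-3)·-0.047) / (7) = -1.183
Iteration 2:
  α = (-3 - (2)·-0.047 - (-3)·-1.183) / (7) = -0.922
  β = (-2 - (4)·-0.922 - (-1)·-1.183) / (6) = 0.084
  γ = (-9 - (2)·-0.922 - (-3)·0.084) / (7) = -0.986

(-0.922, 0.084, -0.986)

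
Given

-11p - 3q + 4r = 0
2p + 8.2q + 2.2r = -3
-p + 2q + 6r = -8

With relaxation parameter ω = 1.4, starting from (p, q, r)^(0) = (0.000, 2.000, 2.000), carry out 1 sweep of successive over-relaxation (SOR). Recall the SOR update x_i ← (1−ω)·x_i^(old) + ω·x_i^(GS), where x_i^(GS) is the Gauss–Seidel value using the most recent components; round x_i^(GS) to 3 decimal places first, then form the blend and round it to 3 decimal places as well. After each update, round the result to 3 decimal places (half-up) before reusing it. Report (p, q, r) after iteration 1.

Iteration 1:
  p: GS value = (0 - (-3)·2.000 - (4)·2.000) / (-11) = 0.182;  p ← (1−ω)·0.000 + ω·0.182 = 0.255
  q: GS value = (-3 - (2)·0.255 - (2.2)·2.000) / (8.2) = -0.965;  q ← (1−ω)·2.000 + ω·-0.965 = -2.151
  r: GS value = (-8 - (-1)·0.255 - (2)·-2.151) / (6) = -0.574;  r ← (1−ω)·2.000 + ω·-0.574 = -1.604

(0.255, -2.151, -1.604)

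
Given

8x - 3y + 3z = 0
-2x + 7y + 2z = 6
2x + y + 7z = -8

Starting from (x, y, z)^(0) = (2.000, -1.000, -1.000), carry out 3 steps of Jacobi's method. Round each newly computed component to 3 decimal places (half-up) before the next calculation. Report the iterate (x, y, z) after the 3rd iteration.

Iteration 1:
  x = (0 - (-3)·-1.000 - (3)·-1.000) / (8) = 0.000
  y = (6 - (-2)·2.000 - (2)·-1.000) / (7) = 1.714
  z = (-8 - (2)·2.000 - (1)·-1.000) / (7) = -1.571
Iteration 2:
  x = (0 - (-3)·1.714 - (3)·-1.571) / (8) = 1.232
  y = (6 - (-2)·0.000 - (2)·-1.571) / (7) = 1.306
  z = (-8 - (2)·0.000 - (1)·1.714) / (7) = -1.388
Iteration 3:
  x = (0 - (-3)·1.306 - (3)·-1.388) / (8) = 1.010
  y = (6 - (-2)·1.232 - (2)·-1.388) / (7) = 1.606
  z = (-8 - (2)·1.232 - (1)·1.306) / (7) = -1.681

(1.010, 1.606, -1.681)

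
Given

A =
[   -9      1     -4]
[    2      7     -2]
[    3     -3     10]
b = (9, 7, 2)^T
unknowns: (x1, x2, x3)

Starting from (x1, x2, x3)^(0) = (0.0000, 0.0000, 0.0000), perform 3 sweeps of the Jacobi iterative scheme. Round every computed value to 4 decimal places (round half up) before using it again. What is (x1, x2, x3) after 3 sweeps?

(-1.2063, 1.5079, 0.8962)

Iteration 1:
  x1 = (9 - (1)·0.0000 - (-4)·0.0000) / (-9) = -1.0000
  x2 = (7 - (2)·0.0000 - (-2)·0.0000) / (7) = 1.0000
  x3 = (2 - (3)·0.0000 - (-3)·0.0000) / (10) = 0.2000
Iteration 2:
  x1 = (9 - (1)·1.0000 - (-4)·0.2000) / (-9) = -0.9778
  x2 = (7 - (2)·-1.0000 - (-2)·0.2000) / (7) = 1.3429
  x3 = (2 - (3)·-1.0000 - (-3)·1.0000) / (10) = 0.8000
Iteration 3:
  x1 = (9 - (1)·1.3429 - (-4)·0.8000) / (-9) = -1.2063
  x2 = (7 - (2)·-0.9778 - (-2)·0.8000) / (7) = 1.5079
  x3 = (2 - (3)·-0.9778 - (-3)·1.3429) / (10) = 0.8962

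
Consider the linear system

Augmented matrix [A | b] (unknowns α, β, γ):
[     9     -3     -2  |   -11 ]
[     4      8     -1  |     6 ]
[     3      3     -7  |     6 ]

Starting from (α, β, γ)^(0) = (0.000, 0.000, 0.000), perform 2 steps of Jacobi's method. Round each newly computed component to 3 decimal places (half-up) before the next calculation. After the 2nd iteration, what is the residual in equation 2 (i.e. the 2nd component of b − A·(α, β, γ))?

Iteration 1:
  α = (-11 - (-3)·0.000 - (-2)·0.000) / (9) = -1.222
  β = (6 - (4)·0.000 - (-1)·0.000) / (8) = 0.750
  γ = (6 - (3)·0.000 - (3)·0.000) / (-7) = -0.857
Iteration 2:
  α = (-11 - (-3)·0.750 - (-2)·-0.857) / (9) = -1.163
  β = (6 - (4)·-1.222 - (-1)·-0.857) / (8) = 1.254
  γ = (6 - (3)·-1.222 - (3)·0.750) / (-7) = -1.059
Residual b − A·x = (1.111, -0.439, -1.686)

-0.439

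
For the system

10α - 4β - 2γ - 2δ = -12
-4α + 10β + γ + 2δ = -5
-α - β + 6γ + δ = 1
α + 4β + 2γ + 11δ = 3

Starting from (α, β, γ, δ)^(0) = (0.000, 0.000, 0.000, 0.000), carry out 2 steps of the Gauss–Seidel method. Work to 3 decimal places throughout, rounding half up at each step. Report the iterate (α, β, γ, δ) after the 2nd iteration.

Iteration 1:
  α = (-12 - (-4)·0.000 - (-2)·0.000 - (-2)·0.000) / (10) = -1.200
  β = (-5 - (-4)·-1.200 - (1)·0.000 - (2)·0.000) / (10) = -0.980
  γ = (1 - (-1)·-1.200 - (-1)·-0.980 - (1)·0.000) / (6) = -0.197
  δ = (3 - (1)·-1.200 - (4)·-0.980 - (2)·-0.197) / (11) = 0.774
Iteration 2:
  α = (-12 - (-4)·-0.980 - (-2)·-0.197 - (-2)·0.774) / (10) = -1.477
  β = (-5 - (-4)·-1.477 - (1)·-0.197 - (2)·0.774) / (10) = -1.226
  γ = (1 - (-1)·-1.477 - (-1)·-1.226 - (1)·0.774) / (6) = -0.413
  δ = (3 - (1)·-1.477 - (4)·-1.226 - (2)·-0.413) / (11) = 0.928

(-1.477, -1.226, -0.413, 0.928)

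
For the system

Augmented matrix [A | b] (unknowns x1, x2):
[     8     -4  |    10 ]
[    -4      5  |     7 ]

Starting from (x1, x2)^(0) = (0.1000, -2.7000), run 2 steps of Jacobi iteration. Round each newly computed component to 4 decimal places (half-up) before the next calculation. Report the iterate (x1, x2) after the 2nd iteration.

Iteration 1:
  x1 = (10 - (-4)·-2.7000) / (8) = -0.1000
  x2 = (7 - (-4)·0.1000) / (5) = 1.4800
Iteration 2:
  x1 = (10 - (-4)·1.4800) / (8) = 1.9900
  x2 = (7 - (-4)·-0.1000) / (5) = 1.3200

(1.9900, 1.3200)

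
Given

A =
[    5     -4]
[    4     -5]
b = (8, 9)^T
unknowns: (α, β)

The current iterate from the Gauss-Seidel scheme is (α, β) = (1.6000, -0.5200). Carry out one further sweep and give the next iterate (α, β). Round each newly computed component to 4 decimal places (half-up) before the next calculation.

(1.1840, -0.8528)

One sweep:
  α = (8 - (-4)·-0.5200) / (5) = 1.1840
  β = (9 - (4)·1.1840) / (-5) = -0.8528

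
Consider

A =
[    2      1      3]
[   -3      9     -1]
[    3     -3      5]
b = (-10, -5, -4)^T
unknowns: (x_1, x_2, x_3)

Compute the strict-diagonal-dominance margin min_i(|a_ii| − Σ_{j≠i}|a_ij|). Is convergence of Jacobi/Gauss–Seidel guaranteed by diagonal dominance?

-2

row 1: |2| − (1+3) = -2
row 2: |9| − (3+1) = 5
row 3: |5| − (3+3) = -1
minimum over rows = -2 → not strictly diagonally dominant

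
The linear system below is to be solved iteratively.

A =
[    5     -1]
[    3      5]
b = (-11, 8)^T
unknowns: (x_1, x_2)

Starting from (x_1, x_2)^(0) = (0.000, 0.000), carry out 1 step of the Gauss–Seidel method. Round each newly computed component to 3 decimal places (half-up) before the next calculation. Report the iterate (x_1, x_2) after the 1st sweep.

(-2.200, 2.920)

Iteration 1:
  x_1 = (-11 - (-1)·0.000) / (5) = -2.200
  x_2 = (8 - (3)·-2.200) / (5) = 2.920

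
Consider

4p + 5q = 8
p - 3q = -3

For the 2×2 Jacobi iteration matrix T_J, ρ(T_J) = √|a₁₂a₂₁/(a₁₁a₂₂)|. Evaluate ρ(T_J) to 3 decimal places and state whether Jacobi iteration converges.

0.645

a₁₂a₂₁/(a₁₁a₂₂) = (5)·(1) / ((4)·(-3)) = -0.416667
ρ = √|-0.416667| = √0.416667 = 0.645
ρ < 1, so Jacobi converges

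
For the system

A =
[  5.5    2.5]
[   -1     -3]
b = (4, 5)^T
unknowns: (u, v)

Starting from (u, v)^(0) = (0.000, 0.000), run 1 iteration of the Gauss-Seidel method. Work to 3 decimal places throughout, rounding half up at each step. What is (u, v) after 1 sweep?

Iteration 1:
  u = (4 - (2.5)·0.000) / (5.5) = 0.727
  v = (5 - (-1)·0.727) / (-3) = -1.909

(0.727, -1.909)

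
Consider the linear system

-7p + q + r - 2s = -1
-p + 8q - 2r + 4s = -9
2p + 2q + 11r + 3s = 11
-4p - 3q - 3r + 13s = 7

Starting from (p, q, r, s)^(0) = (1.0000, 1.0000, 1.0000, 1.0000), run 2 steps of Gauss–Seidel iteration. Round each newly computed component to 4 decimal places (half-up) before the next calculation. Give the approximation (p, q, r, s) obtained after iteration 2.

(-0.0550, -1.1389, 1.0840, 0.5089)

Iteration 1:
  p = (-1 - (1)·1.0000 - (1)·1.0000 - (-2)·1.0000) / (-7) = 0.1429
  q = (-9 - (-1)·0.1429 - (-2)·1.0000 - (4)·1.0000) / (8) = -1.3571
  r = (11 - (2)·0.1429 - (2)·-1.3571 - (3)·1.0000) / (11) = 0.9480
  s = (7 - (-4)·0.1429 - (-3)·-1.3571 - (-3)·0.9480) / (13) = 0.4880
Iteration 2:
  p = (-1 - (1)·-1.3571 - (1)·0.9480 - (-2)·0.4880) / (-7) = -0.0550
  q = (-9 - (-1)·-0.0550 - (-2)·0.9480 - (4)·0.4880) / (8) = -1.1389
  r = (11 - (2)·-0.0550 - (2)·-1.1389 - (3)·0.4880) / (11) = 1.0840
  s = (7 - (-4)·-0.0550 - (-3)·-1.1389 - (-3)·1.0840) / (13) = 0.5089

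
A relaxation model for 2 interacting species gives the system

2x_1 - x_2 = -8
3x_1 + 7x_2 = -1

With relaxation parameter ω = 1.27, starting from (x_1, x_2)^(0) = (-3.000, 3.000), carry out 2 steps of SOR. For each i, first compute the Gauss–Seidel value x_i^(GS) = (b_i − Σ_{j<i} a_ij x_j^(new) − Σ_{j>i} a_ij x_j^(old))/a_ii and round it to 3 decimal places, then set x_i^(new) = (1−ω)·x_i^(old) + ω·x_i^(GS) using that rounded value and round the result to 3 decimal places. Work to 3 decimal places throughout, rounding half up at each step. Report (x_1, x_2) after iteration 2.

(-4.253, 2.054)

Iteration 1:
  x_1: GS value = (-8 - (-1)·3.000) / (2) = -2.500;  x_1 ← (1−ω)·-3.000 + ω·-2.500 = -2.365
  x_2: GS value = (-1 - (3)·-2.365) / (7) = 0.871;  x_2 ← (1−ω)·3.000 + ω·0.871 = 0.296
Iteration 2:
  x_1: GS value = (-8 - (-1)·0.296) / (2) = -3.852;  x_1 ← (1−ω)·-2.365 + ω·-3.852 = -4.253
  x_2: GS value = (-1 - (3)·-4.253) / (7) = 1.680;  x_2 ← (1−ω)·0.296 + ω·1.680 = 2.054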